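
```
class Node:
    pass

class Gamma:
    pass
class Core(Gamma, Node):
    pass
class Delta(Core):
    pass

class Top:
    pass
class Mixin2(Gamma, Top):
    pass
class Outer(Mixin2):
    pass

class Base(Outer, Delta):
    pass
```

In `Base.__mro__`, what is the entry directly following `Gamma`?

L[Base] = Base + merge(L[Outer], L[Delta], [Outer Delta])
  take Outer:  [Outer Mixin2 Gamma Top object] + [Delta Core Gamma Node object] + [Outer Delta]
  take Mixin2:  [Mixin2 Gamma Top object] + [Delta Core Gamma Node object] + [Delta]
  take Delta:  [Gamma Top object] + [Delta Core Gamma Node object] + [Delta]
  take Core:  [Gamma Top object] + [Core Gamma Node object]
  take Gamma:  [Gamma Top object] + [Gamma Node object]
  take Top:  [Top object] + [Node object]
  take Node:  [object] + [Node object]
  take object:  [object] + [object]
MRO: Base Outer Mixin2 Delta Core Gamma Top Node object
Gamma is at position 5; next is Top.

Top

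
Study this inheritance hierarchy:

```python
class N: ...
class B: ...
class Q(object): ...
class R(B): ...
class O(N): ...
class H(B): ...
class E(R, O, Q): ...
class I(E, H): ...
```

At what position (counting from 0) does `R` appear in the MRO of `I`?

2

L[I] = I + merge(L[E], L[H], [E H])
  take E:  [E R B O N Q object] + [H B object] + [E H]
  take R:  [R B O N Q object] + [H B object] + [H]
  take H:  [B O N Q object] + [H B object] + [H]
  take B:  [B O N Q object] + [B object]
  take O:  [O N Q object] + [object]
  take N:  [N Q object] + [object]
  take Q:  [Q object] + [object]
  take object:  [object] + [object]
MRO: I E R H B O N Q object
R sits at index 2.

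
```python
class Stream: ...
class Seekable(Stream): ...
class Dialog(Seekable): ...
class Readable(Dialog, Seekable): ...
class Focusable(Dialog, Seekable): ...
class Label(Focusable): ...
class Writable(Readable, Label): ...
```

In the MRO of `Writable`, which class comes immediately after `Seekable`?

Stream

L[Writable] = Writable + merge(L[Readable], L[Label], [Readable Label])
  take Readable:  [Readable Dialog Seekable Stream object] + [Label Focusable Dialog Seekable Stream object] + [Readable Label]
  take Label:  [Dialog Seekable Stream object] + [Label Focusable Dialog Seekable Stream object] + [Label]
  take Focusable:  [Dialog Seekable Stream object] + [Focusable Dialog Seekable Stream object]
  take Dialog:  [Dialog Seekable Stream object] + [Dialog Seekable Stream object]
  take Seekable:  [Seekable Stream object] + [Seekable Stream object]
  take Stream:  [Stream object] + [Stream object]
  take object:  [object] + [object]
MRO: Writable Readable Label Focusable Dialog Seekable Stream object
Seekable is at position 5; next is Stream.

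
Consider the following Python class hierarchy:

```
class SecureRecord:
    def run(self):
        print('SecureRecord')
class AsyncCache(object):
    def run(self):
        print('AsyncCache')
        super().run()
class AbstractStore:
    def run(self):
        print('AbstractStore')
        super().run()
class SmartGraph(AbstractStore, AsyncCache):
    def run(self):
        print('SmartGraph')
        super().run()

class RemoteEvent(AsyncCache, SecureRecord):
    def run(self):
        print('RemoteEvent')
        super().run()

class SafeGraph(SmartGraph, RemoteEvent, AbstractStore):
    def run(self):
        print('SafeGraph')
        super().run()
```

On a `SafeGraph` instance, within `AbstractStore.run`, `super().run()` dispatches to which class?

L[SafeGraph] = SafeGraph + merge(L[SmartGraph], L[RemoteEvent], L[AbstractStore], [SmartGraph RemoteEvent AbstractStore])
  take SmartGraph:  [SmartGraph AbstractStore AsyncCache object] + [RemoteEvent AsyncCache SecureRecord object] + [AbstractStore object] + [SmartGraph RemoteEvent AbstractStore]
  take RemoteEvent:  [AbstractStore AsyncCache object] + [RemoteEvent AsyncCache SecureRecord object] + [AbstractStore object] + [RemoteEvent AbstractStore]
  take AbstractStore:  [AbstractStore AsyncCache object] + [AsyncCache SecureRecord object] + [AbstractStore object] + [AbstractStore]
  take AsyncCache:  [AsyncCache object] + [AsyncCache SecureRecord object] + [object]
  take SecureRecord:  [object] + [SecureRecord object] + [object]
  take object:  [object] + [object] + [object]
MRO: SafeGraph SmartGraph RemoteEvent AbstractStore AsyncCache SecureRecord object
super() in AbstractStore.run on a SafeGraph instance goes to the class after AbstractStore in SafeGraph's MRO: AsyncCache.

AsyncCache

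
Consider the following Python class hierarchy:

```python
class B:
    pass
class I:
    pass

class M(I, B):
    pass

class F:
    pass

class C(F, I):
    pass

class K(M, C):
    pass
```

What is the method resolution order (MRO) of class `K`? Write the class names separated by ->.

K -> M -> C -> F -> I -> B -> object

L[K] = K + merge(L[M], L[C], [M C])
  take M:  [M I B object] + [C F I object] + [M C]
  take C:  [I B object] + [C F I object] + [C]
  take F:  [I B object] + [F I object]
  take I:  [I B object] + [I object]
  take B:  [B object] + [object]
  take object:  [object] + [object]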